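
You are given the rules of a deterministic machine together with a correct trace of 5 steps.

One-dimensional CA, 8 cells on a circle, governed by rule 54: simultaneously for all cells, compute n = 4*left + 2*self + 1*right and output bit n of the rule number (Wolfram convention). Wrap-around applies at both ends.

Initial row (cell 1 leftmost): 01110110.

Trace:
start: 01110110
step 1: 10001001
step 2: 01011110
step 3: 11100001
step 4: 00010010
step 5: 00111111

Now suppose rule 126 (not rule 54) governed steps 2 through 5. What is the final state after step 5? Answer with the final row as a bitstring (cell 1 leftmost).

(re-executing steps 2..5 under rule 126; state before step 2: 10001001)
step 2: 11011111
step 3: 01110000
step 4: 11011000
step 5: 11111101

11111101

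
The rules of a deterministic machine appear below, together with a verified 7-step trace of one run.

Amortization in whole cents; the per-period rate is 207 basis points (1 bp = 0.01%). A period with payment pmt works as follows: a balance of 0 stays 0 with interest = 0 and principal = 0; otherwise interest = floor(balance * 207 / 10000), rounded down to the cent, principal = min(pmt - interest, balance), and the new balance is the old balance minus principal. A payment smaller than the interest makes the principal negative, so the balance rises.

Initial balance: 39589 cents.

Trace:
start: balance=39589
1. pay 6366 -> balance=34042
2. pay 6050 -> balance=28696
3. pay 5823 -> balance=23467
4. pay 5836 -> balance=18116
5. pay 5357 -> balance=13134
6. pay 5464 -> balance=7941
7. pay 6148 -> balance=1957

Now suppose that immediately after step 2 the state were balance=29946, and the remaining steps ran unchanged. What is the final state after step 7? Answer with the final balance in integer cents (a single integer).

3341

state after step 2 := balance=29946
3. pay 5823 -> balance=24742
4. pay 5836 -> balance=19418
5. pay 5357 -> balance=14462
6. pay 5464 -> balance=9297
7. pay 6148 -> balance=3341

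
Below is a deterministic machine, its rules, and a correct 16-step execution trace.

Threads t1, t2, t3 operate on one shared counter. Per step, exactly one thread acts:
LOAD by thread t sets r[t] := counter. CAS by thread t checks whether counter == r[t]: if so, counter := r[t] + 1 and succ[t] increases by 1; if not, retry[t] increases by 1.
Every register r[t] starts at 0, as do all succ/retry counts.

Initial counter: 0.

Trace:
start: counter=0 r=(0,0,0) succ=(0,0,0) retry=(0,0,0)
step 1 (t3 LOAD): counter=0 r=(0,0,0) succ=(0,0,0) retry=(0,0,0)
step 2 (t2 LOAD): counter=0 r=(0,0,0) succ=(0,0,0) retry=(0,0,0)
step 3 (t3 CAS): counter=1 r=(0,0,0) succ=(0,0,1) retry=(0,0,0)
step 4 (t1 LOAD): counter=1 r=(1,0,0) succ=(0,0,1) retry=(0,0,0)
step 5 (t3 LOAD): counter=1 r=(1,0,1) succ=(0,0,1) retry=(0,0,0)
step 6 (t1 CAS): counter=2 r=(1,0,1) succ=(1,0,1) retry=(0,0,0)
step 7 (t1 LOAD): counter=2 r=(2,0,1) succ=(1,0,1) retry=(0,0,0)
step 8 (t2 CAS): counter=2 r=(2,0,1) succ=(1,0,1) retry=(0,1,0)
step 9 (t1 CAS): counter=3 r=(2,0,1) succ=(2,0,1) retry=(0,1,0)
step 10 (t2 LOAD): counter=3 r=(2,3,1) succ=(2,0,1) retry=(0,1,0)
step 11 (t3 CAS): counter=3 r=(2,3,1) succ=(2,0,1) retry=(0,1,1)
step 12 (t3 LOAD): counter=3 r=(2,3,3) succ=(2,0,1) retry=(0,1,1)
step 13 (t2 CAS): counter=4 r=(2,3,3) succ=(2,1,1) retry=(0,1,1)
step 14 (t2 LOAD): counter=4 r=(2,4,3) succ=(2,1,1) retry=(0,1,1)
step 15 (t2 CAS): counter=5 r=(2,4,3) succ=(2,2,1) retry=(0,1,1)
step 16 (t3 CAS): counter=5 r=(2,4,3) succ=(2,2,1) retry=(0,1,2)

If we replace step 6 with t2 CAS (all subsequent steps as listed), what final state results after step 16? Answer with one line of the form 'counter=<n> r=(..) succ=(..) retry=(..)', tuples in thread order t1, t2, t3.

(re-executing from step 6 with the substitution; state before step 6: counter=1 r=(1,0,1) succ=(0,0,1) retry=(0,0,0))
step 6 (t2 CAS): counter=1 r=(1,0,1) succ=(0,0,1) retry=(0,1,0)
step 7 (t1 LOAD): counter=1 r=(1,0,1) succ=(0,0,1) retry=(0,1,0)
step 8 (t2 CAS): counter=1 r=(1,0,1) succ=(0,0,1) retry=(0,2,0)
step 9 (t1 CAS): counter=2 r=(1,0,1) succ=(1,0,1) retry=(0,2,0)
step 10 (t2 LOAD): counter=2 r=(1,2,1) succ=(1,0,1) retry=(0,2,0)
step 11 (t3 CAS): counter=2 r=(1,2,1) succ=(1,0,1) retry=(0,2,1)
step 12 (t3 LOAD): counter=2 r=(1,2,2) succ=(1,0,1) retry=(0,2,1)
step 13 (t2 CAS): counter=3 r=(1,2,2) succ=(1,1,1) retry=(0,2,1)
step 14 (t2 LOAD): counter=3 r=(1,3,2) succ=(1,1,1) retry=(0,2,1)
step 15 (t2 CAS): counter=4 r=(1,3,2) succ=(1,2,1) retry=(0,2,1)
step 16 (t3 CAS): counter=4 r=(1,3,2) succ=(1,2,1) retry=(0,2,2)

counter=4 r=(1,3,2) succ=(1,2,1) retry=(0,2,2)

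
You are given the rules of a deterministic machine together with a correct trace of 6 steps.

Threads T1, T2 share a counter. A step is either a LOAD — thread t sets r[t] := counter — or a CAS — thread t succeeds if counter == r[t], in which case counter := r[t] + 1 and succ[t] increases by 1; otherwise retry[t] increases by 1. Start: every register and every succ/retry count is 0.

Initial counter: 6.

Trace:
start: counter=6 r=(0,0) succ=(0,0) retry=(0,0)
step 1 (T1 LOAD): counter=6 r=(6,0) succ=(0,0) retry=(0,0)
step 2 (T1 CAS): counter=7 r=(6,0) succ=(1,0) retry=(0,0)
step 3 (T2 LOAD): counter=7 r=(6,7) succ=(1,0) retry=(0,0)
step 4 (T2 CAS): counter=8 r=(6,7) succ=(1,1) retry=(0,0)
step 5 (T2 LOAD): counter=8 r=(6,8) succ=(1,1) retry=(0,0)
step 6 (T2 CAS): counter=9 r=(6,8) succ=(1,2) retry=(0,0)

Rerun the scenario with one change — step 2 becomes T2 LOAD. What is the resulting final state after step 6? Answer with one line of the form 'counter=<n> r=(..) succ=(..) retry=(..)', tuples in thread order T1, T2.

(re-executing from step 2 with the substitution; state before step 2: counter=6 r=(6,0) succ=(0,0) retry=(0,0))
step 2 (T2 LOAD): counter=6 r=(6,6) succ=(0,0) retry=(0,0)
step 3 (T2 LOAD): counter=6 r=(6,6) succ=(0,0) retry=(0,0)
step 4 (T2 CAS): counter=7 r=(6,6) succ=(0,1) retry=(0,0)
step 5 (T2 LOAD): counter=7 r=(6,7) succ=(0,1) retry=(0,0)
step 6 (T2 CAS): counter=8 r=(6,7) succ=(0,2) retry=(0,0)

counter=8 r=(6,7) succ=(0,2) retry=(0,0)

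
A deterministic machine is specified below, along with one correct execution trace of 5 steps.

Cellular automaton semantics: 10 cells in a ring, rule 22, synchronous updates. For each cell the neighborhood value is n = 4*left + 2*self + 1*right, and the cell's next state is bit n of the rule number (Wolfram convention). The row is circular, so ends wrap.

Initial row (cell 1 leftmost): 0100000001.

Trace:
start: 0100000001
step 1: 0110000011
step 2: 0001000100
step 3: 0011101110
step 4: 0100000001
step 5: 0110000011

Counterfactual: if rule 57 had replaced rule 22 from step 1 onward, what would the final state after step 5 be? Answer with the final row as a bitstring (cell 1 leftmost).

(re-executing steps 1..5 under rule 57; state before step 1: 0100000001)
step 1: 1011111100
step 2: 0110000010
step 3: 0101111001
step 4: 1011000100
step 5: 0110110010

0110110010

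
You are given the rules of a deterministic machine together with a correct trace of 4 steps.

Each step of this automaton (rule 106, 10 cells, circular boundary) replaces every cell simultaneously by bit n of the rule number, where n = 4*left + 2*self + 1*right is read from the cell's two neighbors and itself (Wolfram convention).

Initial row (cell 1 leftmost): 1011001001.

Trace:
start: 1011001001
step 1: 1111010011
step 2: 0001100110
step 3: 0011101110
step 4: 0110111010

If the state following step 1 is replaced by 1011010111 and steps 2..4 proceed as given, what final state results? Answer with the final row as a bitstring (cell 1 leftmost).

1001100111

state after step 1 := 1011010111
step 2: 1111101100
step 3: 1000111101
step 4: 1001100111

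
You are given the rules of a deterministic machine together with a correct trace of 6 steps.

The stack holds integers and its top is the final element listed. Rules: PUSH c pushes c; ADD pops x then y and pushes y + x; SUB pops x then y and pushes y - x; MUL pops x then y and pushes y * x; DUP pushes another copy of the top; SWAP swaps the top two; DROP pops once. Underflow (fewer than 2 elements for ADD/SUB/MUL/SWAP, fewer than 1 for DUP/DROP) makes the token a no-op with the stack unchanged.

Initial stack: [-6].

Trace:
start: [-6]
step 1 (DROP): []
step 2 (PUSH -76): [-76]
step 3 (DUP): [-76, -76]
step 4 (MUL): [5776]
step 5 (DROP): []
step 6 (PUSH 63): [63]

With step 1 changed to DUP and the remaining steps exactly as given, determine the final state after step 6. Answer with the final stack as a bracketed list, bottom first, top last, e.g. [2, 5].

(re-executing from step 1 with the substitution; state before step 1: [-6])
step 1 (DUP): [-6, -6]
step 2 (PUSH -76): [-6, -6, -76]
step 3 (DUP): [-6, -6, -76, -76]
step 4 (MUL): [-6, -6, 5776]
step 5 (DROP): [-6, -6]
step 6 (PUSH 63): [-6, -6, 63]

[-6, -6, 63]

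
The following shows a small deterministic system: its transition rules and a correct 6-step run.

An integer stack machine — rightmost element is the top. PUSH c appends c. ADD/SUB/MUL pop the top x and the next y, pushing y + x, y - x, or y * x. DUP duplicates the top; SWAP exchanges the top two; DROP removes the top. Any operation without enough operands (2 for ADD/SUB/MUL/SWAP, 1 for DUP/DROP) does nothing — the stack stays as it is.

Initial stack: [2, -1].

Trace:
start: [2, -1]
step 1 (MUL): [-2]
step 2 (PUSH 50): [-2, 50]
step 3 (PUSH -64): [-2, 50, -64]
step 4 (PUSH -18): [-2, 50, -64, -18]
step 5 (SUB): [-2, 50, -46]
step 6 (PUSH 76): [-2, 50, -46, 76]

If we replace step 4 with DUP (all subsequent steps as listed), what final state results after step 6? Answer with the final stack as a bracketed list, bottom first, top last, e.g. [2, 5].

[-2, 50, 0, 76]

(re-executing from step 4 with the substitution; state before step 4: [-2, 50, -64])
step 4 (DUP): [-2, 50, -64, -64]
step 5 (SUB): [-2, 50, 0]
step 6 (PUSH 76): [-2, 50, 0, 76]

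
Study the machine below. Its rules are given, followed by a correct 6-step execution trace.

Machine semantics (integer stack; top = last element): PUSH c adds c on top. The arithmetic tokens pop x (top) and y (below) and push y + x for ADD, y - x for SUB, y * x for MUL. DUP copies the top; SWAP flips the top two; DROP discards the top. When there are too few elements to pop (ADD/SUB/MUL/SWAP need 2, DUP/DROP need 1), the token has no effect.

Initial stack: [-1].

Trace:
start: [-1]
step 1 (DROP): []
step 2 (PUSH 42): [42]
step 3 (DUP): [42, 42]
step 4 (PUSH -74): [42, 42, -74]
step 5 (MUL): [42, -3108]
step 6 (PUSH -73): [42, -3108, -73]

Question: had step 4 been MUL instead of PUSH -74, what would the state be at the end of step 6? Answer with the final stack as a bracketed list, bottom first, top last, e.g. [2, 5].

[1764, -73]

(re-executing from step 4 with the substitution; state before step 4: [42, 42])
step 4 (MUL): [1764]
step 5 (MUL): [1764]
step 6 (PUSH -73): [1764, -73]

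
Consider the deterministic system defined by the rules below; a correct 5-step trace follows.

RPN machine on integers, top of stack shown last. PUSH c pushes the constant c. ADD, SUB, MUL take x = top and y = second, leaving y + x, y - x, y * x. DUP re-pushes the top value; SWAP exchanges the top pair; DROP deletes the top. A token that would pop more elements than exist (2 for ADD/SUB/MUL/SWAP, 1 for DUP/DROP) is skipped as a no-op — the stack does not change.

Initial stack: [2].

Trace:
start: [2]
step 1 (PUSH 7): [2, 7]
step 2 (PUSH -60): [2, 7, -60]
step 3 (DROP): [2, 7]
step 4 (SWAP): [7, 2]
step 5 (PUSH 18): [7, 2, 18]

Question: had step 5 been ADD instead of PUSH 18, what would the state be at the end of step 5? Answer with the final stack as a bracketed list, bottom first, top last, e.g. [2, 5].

(re-executing from step 5 with the substitution; state before step 5: [7, 2])
step 5 (ADD): [9]

[9]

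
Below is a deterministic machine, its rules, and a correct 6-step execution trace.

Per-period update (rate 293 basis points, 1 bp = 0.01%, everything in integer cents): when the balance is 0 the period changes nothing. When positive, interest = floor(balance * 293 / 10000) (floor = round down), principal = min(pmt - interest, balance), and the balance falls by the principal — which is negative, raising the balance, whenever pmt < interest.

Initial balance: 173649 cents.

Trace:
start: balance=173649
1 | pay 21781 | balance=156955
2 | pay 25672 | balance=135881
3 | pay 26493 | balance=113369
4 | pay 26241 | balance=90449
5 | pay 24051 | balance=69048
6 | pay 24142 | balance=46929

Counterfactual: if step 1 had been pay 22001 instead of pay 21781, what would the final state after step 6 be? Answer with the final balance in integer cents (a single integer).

(re-executing from step 1 with the substitution; state before step 1: balance=173649)
1 | pay 22001 | balance=156735
2 | pay 25672 | balance=135655
3 | pay 26493 | balance=113136
4 | pay 26241 | balance=90209
5 | pay 24051 | balance=68801
6 | pay 24142 | balance=46674

46674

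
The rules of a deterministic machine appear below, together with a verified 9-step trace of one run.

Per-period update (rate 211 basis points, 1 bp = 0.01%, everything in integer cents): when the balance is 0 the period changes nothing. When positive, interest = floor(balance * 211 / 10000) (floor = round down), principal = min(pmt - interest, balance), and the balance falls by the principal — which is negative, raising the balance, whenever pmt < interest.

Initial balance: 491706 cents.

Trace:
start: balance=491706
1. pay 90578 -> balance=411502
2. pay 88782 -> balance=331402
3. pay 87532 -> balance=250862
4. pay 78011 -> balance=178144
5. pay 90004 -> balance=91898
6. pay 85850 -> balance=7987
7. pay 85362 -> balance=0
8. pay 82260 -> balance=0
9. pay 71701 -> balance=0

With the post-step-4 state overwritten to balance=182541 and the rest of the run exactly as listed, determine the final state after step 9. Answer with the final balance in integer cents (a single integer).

0

state after step 4 := balance=182541
5. pay 90004 -> balance=96388
6. pay 85850 -> balance=12571
7. pay 85362 -> balance=0
8. pay 82260 -> balance=0
9. pay 71701 -> balance=0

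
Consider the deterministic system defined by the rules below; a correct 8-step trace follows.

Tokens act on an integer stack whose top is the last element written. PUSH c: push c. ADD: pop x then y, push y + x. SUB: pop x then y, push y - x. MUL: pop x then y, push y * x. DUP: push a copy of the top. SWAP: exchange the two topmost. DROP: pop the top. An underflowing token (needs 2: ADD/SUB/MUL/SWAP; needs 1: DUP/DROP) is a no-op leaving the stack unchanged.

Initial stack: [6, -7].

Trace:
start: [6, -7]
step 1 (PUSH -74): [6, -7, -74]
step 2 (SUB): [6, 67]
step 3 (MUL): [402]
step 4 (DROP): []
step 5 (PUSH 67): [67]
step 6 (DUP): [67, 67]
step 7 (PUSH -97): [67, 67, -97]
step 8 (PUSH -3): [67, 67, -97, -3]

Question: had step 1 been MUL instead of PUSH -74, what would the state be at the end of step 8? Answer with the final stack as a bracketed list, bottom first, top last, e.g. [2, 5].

[67, 67, -97, -3]

(re-executing from step 1 with the substitution; state before step 1: [6, -7])
step 1 (MUL): [-42]
step 2 (SUB): [-42]
step 3 (MUL): [-42]
step 4 (DROP): []
step 5 (PUSH 67): [67]
step 6 (DUP): [67, 67]
step 7 (PUSH -97): [67, 67, -97]
step 8 (PUSH -3): [67, 67, -97, -3]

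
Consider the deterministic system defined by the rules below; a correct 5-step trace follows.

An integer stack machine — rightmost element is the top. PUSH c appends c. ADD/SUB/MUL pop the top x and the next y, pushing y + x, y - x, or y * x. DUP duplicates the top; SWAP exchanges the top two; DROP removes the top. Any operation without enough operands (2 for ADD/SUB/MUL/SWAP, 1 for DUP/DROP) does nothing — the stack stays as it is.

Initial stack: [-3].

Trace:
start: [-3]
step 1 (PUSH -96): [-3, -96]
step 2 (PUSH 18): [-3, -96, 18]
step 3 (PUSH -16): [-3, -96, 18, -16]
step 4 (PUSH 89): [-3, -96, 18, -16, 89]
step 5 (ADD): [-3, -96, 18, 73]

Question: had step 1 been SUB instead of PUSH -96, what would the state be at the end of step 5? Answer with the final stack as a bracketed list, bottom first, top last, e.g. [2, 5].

(re-executing from step 1 with the substitution; state before step 1: [-3])
step 1 (SUB): [-3]
step 2 (PUSH 18): [-3, 18]
step 3 (PUSH -16): [-3, 18, -16]
step 4 (PUSH 89): [-3, 18, -16, 89]
step 5 (ADD): [-3, 18, 73]

[-3, 18, 73]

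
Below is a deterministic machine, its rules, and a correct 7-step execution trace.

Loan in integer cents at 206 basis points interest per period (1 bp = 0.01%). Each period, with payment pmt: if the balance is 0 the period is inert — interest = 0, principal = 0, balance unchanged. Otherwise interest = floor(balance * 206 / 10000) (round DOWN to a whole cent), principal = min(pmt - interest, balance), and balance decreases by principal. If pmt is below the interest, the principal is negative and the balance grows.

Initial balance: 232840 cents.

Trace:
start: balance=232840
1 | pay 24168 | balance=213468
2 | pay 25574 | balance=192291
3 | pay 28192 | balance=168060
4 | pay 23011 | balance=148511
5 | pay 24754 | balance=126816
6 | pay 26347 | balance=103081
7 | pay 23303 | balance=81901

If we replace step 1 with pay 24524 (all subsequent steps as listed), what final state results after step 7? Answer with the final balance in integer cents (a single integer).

81498

(re-executing from step 1 with the substitution; state before step 1: balance=232840)
1 | pay 24524 | balance=213112
2 | pay 25574 | balance=191928
3 | pay 28192 | balance=167689
4 | pay 23011 | balance=148132
5 | pay 24754 | balance=126429
6 | pay 26347 | balance=102686
7 | pay 23303 | balance=81498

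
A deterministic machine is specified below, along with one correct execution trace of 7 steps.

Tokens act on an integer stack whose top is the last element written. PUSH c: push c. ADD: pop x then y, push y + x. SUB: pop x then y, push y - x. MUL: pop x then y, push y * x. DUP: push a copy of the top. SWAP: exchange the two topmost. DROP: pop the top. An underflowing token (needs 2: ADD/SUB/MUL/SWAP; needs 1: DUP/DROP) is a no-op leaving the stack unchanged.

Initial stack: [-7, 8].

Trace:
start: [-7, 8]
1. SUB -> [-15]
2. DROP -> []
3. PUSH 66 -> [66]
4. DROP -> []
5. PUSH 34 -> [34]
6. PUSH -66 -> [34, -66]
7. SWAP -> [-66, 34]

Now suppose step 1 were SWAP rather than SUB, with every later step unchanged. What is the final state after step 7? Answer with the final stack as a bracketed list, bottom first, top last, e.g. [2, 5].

(re-executing from step 1 with the substitution; state before step 1: [-7, 8])
1. SWAP -> [8, -7]
2. DROP -> [8]
3. PUSH 66 -> [8, 66]
4. DROP -> [8]
5. PUSH 34 -> [8, 34]
6. PUSH -66 -> [8, 34, -66]
7. SWAP -> [8, -66, 34]

[8, -66, 34]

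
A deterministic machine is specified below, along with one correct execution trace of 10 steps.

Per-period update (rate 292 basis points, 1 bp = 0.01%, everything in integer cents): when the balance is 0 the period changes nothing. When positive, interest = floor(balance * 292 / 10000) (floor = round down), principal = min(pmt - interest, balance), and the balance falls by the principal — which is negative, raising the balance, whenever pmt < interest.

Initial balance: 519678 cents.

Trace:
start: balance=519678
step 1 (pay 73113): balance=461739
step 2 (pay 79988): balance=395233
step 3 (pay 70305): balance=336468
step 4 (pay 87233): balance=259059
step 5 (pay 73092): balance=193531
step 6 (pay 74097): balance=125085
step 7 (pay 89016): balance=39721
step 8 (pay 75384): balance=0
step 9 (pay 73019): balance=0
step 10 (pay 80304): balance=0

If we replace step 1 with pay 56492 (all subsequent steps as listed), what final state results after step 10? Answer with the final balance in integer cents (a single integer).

0

(re-executing from step 1 with the substitution; state before step 1: balance=519678)
step 1 (pay 56492): balance=478360
step 2 (pay 79988): balance=412340
step 3 (pay 70305): balance=354075
step 4 (pay 87233): balance=277180
step 5 (pay 73092): balance=212181
step 6 (pay 74097): balance=144279
step 7 (pay 89016): balance=59475
step 8 (pay 75384): balance=0
step 9 (pay 73019): balance=0
step 10 (pay 80304): balance=0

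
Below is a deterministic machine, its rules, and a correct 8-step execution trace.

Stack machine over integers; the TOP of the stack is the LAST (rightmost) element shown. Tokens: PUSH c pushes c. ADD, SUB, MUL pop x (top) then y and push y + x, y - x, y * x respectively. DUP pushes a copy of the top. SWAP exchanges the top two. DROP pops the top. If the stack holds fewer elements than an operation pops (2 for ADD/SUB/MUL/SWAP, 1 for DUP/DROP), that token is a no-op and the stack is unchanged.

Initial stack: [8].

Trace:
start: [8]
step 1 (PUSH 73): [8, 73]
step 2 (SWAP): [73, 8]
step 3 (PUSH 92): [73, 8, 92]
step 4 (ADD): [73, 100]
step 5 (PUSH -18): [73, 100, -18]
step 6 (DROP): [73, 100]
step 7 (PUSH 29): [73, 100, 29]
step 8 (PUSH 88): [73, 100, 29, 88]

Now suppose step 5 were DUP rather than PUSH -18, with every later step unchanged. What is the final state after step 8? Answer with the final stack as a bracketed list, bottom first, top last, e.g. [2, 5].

(re-executing from step 5 with the substitution; state before step 5: [73, 100])
step 5 (DUP): [73, 100, 100]
step 6 (DROP): [73, 100]
step 7 (PUSH 29): [73, 100, 29]
step 8 (PUSH 88): [73, 100, 29, 88]

[73, 100, 29, 88]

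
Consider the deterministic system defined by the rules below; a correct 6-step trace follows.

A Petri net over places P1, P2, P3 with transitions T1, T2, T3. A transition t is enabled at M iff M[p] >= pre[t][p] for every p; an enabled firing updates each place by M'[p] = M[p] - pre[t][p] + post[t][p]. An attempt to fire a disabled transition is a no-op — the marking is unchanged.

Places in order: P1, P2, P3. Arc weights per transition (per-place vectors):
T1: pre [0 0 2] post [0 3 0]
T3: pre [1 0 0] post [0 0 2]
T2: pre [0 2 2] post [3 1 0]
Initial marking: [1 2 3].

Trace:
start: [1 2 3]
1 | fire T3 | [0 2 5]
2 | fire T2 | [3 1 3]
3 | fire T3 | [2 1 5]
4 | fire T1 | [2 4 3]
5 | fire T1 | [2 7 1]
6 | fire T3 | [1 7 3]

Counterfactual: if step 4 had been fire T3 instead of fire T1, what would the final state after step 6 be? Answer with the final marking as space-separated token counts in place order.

0 4 7

(re-executing from step 4 with the substitution; state before step 4: [2 1 5])
4 | fire T3 | [1 1 7]
5 | fire T1 | [1 4 5]
6 | fire T3 | [0 4 7]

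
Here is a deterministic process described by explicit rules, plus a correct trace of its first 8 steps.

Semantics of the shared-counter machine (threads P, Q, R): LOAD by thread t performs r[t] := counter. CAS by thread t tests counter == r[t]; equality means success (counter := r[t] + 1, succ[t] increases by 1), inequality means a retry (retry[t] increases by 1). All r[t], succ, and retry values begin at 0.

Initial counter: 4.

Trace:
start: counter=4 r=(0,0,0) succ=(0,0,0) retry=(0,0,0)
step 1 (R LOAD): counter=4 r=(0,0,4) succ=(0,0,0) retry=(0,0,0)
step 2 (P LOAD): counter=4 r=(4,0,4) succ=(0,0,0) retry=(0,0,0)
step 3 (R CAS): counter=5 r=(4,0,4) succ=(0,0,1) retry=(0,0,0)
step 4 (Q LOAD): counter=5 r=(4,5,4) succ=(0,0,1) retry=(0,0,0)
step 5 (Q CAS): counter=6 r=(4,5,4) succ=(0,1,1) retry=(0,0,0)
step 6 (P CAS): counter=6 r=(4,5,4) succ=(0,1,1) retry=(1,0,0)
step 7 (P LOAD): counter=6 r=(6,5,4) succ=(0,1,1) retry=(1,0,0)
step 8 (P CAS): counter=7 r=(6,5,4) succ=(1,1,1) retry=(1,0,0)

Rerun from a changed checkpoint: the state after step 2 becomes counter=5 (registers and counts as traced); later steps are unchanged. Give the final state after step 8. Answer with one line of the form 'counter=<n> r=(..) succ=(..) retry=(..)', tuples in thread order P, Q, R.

state after step 2 := counter=5 r=(4,0,4) succ=(0,0,0) retry=(0,0,0)
step 3 (R CAS): counter=5 r=(4,0,4) succ=(0,0,0) retry=(0,0,1)
step 4 (Q LOAD): counter=5 r=(4,5,4) succ=(0,0,0) retry=(0,0,1)
step 5 (Q CAS): counter=6 r=(4,5,4) succ=(0,1,0) retry=(0,0,1)
step 6 (P CAS): counter=6 r=(4,5,4) succ=(0,1,0) retry=(1,0,1)
step 7 (P LOAD): counter=6 r=(6,5,4) succ=(0,1,0) retry=(1,0,1)
step 8 (P CAS): counter=7 r=(6,5,4) succ=(1,1,0) retry=(1,0,1)

counter=7 r=(6,5,4) succ=(1,1,0) retry=(1,0,1)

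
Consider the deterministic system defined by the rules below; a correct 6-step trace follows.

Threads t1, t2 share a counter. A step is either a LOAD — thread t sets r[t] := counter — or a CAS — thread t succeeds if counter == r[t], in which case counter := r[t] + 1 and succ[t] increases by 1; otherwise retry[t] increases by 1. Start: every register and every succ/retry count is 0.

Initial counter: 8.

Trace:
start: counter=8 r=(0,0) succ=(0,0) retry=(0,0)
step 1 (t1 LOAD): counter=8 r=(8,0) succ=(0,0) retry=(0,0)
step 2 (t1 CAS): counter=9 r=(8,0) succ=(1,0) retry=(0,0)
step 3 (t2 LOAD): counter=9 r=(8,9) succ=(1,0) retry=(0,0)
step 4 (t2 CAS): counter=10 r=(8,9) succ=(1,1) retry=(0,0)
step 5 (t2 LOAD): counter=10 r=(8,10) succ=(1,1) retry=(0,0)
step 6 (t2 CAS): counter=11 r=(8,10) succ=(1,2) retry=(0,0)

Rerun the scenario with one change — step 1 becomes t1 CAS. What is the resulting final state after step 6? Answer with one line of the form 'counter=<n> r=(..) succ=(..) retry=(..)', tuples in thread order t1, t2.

(re-executing from step 1 with the substitution; state before step 1: counter=8 r=(0,0) succ=(0,0) retry=(0,0))
step 1 (t1 CAS): counter=8 r=(0,0) succ=(0,0) retry=(1,0)
step 2 (t1 CAS): counter=8 r=(0,0) succ=(0,0) retry=(2,0)
step 3 (t2 LOAD): counter=8 r=(0,8) succ=(0,0) retry=(2,0)
step 4 (t2 CAS): counter=9 r=(0,8) succ=(0,1) retry=(2,0)
step 5 (t2 LOAD): counter=9 r=(0,9) succ=(0,1) retry=(2,0)
step 6 (t2 CAS): counter=10 r=(0,9) succ=(0,2) retry=(2,0)

counter=10 r=(0,9) succ=(0,2) retry=(2,0)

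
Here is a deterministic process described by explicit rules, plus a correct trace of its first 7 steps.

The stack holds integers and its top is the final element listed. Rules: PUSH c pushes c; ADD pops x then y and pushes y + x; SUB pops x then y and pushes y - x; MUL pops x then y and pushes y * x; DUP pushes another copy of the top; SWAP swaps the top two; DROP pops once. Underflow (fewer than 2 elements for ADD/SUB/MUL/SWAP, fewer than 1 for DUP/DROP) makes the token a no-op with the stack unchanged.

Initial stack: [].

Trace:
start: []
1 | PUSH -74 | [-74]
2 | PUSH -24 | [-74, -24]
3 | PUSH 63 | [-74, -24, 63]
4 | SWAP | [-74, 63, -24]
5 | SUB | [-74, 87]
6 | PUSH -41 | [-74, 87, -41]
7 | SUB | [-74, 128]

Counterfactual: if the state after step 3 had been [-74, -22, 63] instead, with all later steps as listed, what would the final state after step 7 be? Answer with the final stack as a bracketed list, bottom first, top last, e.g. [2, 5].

state after step 3 := [-74, -22, 63]
4 | SWAP | [-74, 63, -22]
5 | SUB | [-74, 85]
6 | PUSH -41 | [-74, 85, -41]
7 | SUB | [-74, 126]

[-74, 126]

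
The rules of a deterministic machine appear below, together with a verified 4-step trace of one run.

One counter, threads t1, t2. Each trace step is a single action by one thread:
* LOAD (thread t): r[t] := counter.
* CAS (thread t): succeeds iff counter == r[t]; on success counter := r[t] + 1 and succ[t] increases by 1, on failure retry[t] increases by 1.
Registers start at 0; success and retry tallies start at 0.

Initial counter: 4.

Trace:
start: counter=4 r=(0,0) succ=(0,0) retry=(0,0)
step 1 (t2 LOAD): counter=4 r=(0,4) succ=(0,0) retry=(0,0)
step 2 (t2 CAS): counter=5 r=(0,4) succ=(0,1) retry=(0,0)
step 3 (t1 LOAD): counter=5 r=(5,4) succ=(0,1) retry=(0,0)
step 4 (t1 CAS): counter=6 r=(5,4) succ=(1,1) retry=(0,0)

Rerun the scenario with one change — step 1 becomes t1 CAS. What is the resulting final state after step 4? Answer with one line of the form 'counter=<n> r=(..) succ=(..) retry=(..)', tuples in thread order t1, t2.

(re-executing from step 1 with the substitution; state before step 1: counter=4 r=(0,0) succ=(0,0) retry=(0,0))
step 1 (t1 CAS): counter=4 r=(0,0) succ=(0,0) retry=(1,0)
step 2 (t2 CAS): counter=4 r=(0,0) succ=(0,0) retry=(1,1)
step 3 (t1 LOAD): counter=4 r=(4,0) succ=(0,0) retry=(1,1)
step 4 (t1 CAS): counter=5 r=(4,0) succ=(1,0) retry=(1,1)

counter=5 r=(4,0) succ=(1,0) retry=(1,1)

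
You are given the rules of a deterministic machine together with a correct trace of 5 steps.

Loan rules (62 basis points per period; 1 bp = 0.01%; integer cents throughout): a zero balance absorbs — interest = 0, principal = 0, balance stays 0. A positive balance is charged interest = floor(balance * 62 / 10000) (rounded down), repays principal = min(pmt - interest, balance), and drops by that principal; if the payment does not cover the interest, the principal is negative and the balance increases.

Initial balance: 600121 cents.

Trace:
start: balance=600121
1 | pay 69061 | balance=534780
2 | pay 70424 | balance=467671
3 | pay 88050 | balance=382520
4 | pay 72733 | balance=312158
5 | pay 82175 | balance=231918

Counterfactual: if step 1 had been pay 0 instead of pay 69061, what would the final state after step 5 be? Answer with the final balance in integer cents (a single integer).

302708

(re-executing from step 1 with the substitution; state before step 1: balance=600121)
1 | pay 0 | balance=603841
2 | pay 70424 | balance=537160
3 | pay 88050 | balance=452440
4 | pay 72733 | balance=382512
5 | pay 82175 | balance=302708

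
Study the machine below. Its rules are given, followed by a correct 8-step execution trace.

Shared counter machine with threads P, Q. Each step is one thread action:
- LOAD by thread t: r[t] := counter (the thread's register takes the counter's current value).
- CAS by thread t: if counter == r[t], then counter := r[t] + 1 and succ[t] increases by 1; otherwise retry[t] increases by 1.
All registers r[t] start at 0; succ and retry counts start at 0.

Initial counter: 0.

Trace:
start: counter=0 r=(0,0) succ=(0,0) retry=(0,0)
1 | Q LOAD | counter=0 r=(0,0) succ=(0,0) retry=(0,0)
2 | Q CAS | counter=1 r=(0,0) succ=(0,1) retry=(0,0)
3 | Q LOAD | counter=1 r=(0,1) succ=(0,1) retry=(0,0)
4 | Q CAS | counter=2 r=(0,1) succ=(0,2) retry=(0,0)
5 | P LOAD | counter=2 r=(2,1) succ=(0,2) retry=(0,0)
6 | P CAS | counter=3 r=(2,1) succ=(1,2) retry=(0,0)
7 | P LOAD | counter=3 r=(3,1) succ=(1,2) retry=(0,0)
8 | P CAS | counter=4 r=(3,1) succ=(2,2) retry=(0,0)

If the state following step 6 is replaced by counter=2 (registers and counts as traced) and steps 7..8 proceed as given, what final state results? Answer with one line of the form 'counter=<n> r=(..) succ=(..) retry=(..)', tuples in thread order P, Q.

state after step 6 := counter=2 r=(2,1) succ=(1,2) retry=(0,0)
7 | P LOAD | counter=2 r=(2,1) succ=(1,2) retry=(0,0)
8 | P CAS | counter=3 r=(2,1) succ=(2,2) retry=(0,0)

counter=3 r=(2,1) succ=(2,2) retry=(0,0)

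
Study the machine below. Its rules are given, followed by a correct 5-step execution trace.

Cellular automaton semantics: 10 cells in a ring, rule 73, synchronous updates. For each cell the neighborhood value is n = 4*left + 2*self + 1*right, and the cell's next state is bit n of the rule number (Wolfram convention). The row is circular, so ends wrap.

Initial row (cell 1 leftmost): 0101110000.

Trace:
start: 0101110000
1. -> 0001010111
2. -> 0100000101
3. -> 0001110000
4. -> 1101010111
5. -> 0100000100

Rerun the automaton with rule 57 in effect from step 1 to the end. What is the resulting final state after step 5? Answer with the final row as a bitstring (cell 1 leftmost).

(re-executing steps 1..5 under rule 57; state before step 1: 0101110000)
1. -> 0011001111
2. -> 1010101000
3. -> 0101010110
4. -> 0010101101
5. -> 1001011010

1001011010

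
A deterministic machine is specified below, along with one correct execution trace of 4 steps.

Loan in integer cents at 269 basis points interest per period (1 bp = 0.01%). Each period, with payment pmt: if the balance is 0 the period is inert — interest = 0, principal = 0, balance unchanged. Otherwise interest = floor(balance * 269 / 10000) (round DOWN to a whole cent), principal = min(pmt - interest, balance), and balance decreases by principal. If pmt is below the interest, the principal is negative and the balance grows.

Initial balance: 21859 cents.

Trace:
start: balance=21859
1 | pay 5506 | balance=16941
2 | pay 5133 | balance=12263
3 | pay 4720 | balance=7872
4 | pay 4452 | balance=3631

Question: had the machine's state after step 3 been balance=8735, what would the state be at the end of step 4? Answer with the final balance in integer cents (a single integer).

4517

state after step 3 := balance=8735
4 | pay 4452 | balance=4517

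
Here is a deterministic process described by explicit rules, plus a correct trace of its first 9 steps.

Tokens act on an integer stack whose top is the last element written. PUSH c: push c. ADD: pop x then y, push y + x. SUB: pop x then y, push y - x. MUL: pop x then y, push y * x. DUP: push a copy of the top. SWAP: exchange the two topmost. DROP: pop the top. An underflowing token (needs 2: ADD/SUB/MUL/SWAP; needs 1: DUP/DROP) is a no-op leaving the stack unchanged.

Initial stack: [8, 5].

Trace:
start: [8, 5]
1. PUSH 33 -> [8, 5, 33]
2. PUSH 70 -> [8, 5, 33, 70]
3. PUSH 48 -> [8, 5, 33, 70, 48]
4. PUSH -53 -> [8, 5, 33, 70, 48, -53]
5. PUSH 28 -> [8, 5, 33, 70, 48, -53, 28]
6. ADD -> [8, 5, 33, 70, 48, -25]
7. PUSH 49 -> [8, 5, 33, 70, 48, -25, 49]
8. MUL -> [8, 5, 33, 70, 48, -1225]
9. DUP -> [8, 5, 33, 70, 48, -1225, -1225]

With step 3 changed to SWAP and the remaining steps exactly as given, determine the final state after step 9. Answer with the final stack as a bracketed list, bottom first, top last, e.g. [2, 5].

(re-executing from step 3 with the substitution; state before step 3: [8, 5, 33, 70])
3. SWAP -> [8, 5, 70, 33]
4. PUSH -53 -> [8, 5, 70, 33, -53]
5. PUSH 28 -> [8, 5, 70, 33, -53, 28]
6. ADD -> [8, 5, 70, 33, -25]
7. PUSH 49 -> [8, 5, 70, 33, -25, 49]
8. MUL -> [8, 5, 70, 33, -1225]
9. DUP -> [8, 5, 70, 33, -1225, -1225]

[8, 5, 70, 33, -1225, -1225]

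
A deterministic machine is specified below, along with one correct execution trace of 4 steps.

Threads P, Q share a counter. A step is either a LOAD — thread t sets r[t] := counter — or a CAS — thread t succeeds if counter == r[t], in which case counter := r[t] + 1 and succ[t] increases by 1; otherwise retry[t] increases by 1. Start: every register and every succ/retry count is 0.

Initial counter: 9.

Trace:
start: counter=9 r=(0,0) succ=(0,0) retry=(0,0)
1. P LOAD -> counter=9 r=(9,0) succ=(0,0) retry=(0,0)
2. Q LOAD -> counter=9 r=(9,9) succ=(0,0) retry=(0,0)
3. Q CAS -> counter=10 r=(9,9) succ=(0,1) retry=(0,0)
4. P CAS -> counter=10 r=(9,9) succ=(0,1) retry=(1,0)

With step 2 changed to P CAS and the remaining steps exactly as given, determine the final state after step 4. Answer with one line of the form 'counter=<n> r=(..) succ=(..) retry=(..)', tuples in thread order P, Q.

counter=10 r=(9,0) succ=(1,0) retry=(1,1)

(re-executing from step 2 with the substitution; state before step 2: counter=9 r=(9,0) succ=(0,0) retry=(0,0))
2. P CAS -> counter=10 r=(9,0) succ=(1,0) retry=(0,0)
3. Q CAS -> counter=10 r=(9,0) succ=(1,0) retry=(0,1)
4. P CAS -> counter=10 r=(9,0) succ=(1,0) retry=(1,1)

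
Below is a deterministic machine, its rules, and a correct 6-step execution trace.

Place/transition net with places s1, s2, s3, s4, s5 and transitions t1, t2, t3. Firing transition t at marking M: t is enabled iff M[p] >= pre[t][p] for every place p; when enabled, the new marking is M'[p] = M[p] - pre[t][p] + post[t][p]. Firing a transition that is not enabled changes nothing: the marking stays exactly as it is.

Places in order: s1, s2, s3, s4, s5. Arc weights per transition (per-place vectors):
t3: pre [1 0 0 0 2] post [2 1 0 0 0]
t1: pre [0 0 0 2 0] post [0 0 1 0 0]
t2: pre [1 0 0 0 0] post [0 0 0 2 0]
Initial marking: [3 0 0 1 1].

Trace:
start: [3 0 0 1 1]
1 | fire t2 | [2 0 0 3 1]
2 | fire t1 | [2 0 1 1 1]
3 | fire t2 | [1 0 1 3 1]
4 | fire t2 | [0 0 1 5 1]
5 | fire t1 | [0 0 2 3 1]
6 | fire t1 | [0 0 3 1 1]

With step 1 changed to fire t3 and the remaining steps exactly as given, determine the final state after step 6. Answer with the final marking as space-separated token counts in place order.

(re-executing from step 1 with the substitution; state before step 1: [3 0 0 1 1])
1 | fire t3 | [3 0 0 1 1]
2 | fire t1 | [3 0 0 1 1]
3 | fire t2 | [2 0 0 3 1]
4 | fire t2 | [1 0 0 5 1]
5 | fire t1 | [1 0 1 3 1]
6 | fire t1 | [1 0 2 1 1]

1 0 2 1 1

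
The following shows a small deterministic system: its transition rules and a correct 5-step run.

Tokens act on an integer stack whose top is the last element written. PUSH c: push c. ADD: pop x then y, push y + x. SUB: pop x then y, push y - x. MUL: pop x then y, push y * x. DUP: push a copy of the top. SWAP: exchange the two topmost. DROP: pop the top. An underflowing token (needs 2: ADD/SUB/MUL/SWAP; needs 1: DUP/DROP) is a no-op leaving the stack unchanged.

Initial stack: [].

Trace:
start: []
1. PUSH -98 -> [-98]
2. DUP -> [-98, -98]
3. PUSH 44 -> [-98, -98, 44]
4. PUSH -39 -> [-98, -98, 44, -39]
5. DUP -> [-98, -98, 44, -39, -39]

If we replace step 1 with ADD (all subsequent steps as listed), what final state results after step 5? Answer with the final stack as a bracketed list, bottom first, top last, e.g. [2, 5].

[44, -39, -39]

(re-executing from step 1 with the substitution; state before step 1: [])
1. ADD -> []
2. DUP -> []
3. PUSH 44 -> [44]
4. PUSH -39 -> [44, -39]
5. DUP -> [44, -39, -39]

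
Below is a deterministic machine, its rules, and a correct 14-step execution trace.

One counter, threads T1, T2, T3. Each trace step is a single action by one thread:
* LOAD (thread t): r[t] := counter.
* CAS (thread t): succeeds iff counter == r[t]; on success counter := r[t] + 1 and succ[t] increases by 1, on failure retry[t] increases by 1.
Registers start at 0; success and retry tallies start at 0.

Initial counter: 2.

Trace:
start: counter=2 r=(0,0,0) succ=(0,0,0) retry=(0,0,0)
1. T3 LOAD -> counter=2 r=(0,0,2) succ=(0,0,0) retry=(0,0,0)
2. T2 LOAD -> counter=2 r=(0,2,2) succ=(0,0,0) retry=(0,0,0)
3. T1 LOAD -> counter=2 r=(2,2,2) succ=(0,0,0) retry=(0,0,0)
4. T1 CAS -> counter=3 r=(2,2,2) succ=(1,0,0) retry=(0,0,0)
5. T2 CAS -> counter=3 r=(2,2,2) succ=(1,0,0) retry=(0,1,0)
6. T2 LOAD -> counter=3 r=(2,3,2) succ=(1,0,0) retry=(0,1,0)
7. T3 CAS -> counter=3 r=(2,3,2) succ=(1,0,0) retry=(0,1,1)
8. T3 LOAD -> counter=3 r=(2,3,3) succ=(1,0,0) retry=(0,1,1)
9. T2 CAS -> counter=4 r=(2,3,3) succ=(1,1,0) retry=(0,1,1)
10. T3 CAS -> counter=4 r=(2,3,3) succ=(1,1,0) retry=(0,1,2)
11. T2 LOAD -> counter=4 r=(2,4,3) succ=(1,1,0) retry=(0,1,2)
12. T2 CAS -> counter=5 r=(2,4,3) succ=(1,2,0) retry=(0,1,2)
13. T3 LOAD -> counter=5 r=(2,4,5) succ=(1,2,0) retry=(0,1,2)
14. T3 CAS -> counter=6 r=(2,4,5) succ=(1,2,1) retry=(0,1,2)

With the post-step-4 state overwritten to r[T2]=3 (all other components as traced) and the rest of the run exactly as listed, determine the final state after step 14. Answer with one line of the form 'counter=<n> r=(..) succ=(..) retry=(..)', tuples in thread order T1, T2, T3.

counter=7 r=(2,5,6) succ=(1,3,1) retry=(0,0,2)

state after step 4 := counter=3 r=(2,3,2) succ=(1,0,0) retry=(0,0,0)
5. T2 CAS -> counter=4 r=(2,3,2) succ=(1,1,0) retry=(0,0,0)
6. T2 LOAD -> counter=4 r=(2,4,2) succ=(1,1,0) retry=(0,0,0)
7. T3 CAS -> counter=4 r=(2,4,2) succ=(1,1,0) retry=(0,0,1)
8. T3 LOAD -> counter=4 r=(2,4,4) succ=(1,1,0) retry=(0,0,1)
9. T2 CAS -> counter=5 r=(2,4,4) succ=(1,2,0) retry=(0,0,1)
10. T3 CAS -> counter=5 r=(2,4,4) succ=(1,2,0) retry=(0,0,2)
11. T2 LOAD -> counter=5 r=(2,5,4) succ=(1,2,0) retry=(0,0,2)
12. T2 CAS -> counter=6 r=(2,5,4) succ=(1,3,0) retry=(0,0,2)
13. T3 LOAD -> counter=6 r=(2,5,6) succ=(1,3,0) retry=(0,0,2)
14. T3 CAS -> counter=7 r=(2,5,6) succ=(1,3,1) retry=(0,0,2)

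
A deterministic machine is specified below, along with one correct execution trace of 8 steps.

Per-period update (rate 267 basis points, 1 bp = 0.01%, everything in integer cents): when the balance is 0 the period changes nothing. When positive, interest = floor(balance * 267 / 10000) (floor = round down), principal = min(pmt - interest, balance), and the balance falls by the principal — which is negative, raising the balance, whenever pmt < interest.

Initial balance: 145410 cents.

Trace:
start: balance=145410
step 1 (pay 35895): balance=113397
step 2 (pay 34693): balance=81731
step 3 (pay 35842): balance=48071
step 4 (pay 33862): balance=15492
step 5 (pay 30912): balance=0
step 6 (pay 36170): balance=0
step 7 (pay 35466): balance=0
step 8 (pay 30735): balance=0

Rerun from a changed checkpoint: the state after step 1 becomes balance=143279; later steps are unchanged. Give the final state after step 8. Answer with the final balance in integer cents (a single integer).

state after step 1 := balance=143279
step 2 (pay 34693): balance=112411
step 3 (pay 35842): balance=79570
step 4 (pay 33862): balance=47832
step 5 (pay 30912): balance=18197
step 6 (pay 36170): balance=0
step 7 (pay 35466): balance=0
step 8 (pay 30735): balance=0

0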